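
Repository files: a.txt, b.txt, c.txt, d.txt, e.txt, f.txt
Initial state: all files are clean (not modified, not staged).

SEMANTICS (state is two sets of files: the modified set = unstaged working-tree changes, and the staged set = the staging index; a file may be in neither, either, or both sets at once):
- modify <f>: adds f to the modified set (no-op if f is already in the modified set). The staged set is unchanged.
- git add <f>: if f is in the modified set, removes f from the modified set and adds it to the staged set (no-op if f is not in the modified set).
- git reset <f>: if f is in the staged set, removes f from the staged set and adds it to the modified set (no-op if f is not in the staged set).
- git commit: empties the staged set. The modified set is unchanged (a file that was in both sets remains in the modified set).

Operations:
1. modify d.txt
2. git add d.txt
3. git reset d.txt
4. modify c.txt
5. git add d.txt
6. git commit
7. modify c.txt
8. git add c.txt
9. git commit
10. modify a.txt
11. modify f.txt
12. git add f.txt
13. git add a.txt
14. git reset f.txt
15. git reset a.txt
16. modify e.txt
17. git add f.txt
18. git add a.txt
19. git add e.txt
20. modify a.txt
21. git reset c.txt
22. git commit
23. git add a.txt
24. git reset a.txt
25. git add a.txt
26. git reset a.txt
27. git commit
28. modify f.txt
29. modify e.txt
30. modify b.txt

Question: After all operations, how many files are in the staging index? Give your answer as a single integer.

After op 1 (modify d.txt): modified={d.txt} staged={none}
After op 2 (git add d.txt): modified={none} staged={d.txt}
After op 3 (git reset d.txt): modified={d.txt} staged={none}
After op 4 (modify c.txt): modified={c.txt, d.txt} staged={none}
After op 5 (git add d.txt): modified={c.txt} staged={d.txt}
After op 6 (git commit): modified={c.txt} staged={none}
After op 7 (modify c.txt): modified={c.txt} staged={none}
After op 8 (git add c.txt): modified={none} staged={c.txt}
After op 9 (git commit): modified={none} staged={none}
After op 10 (modify a.txt): modified={a.txt} staged={none}
After op 11 (modify f.txt): modified={a.txt, f.txt} staged={none}
After op 12 (git add f.txt): modified={a.txt} staged={f.txt}
After op 13 (git add a.txt): modified={none} staged={a.txt, f.txt}
After op 14 (git reset f.txt): modified={f.txt} staged={a.txt}
After op 15 (git reset a.txt): modified={a.txt, f.txt} staged={none}
After op 16 (modify e.txt): modified={a.txt, e.txt, f.txt} staged={none}
After op 17 (git add f.txt): modified={a.txt, e.txt} staged={f.txt}
After op 18 (git add a.txt): modified={e.txt} staged={a.txt, f.txt}
After op 19 (git add e.txt): modified={none} staged={a.txt, e.txt, f.txt}
After op 20 (modify a.txt): modified={a.txt} staged={a.txt, e.txt, f.txt}
After op 21 (git reset c.txt): modified={a.txt} staged={a.txt, e.txt, f.txt}
After op 22 (git commit): modified={a.txt} staged={none}
After op 23 (git add a.txt): modified={none} staged={a.txt}
After op 24 (git reset a.txt): modified={a.txt} staged={none}
After op 25 (git add a.txt): modified={none} staged={a.txt}
After op 26 (git reset a.txt): modified={a.txt} staged={none}
After op 27 (git commit): modified={a.txt} staged={none}
After op 28 (modify f.txt): modified={a.txt, f.txt} staged={none}
After op 29 (modify e.txt): modified={a.txt, e.txt, f.txt} staged={none}
After op 30 (modify b.txt): modified={a.txt, b.txt, e.txt, f.txt} staged={none}
Final staged set: {none} -> count=0

Answer: 0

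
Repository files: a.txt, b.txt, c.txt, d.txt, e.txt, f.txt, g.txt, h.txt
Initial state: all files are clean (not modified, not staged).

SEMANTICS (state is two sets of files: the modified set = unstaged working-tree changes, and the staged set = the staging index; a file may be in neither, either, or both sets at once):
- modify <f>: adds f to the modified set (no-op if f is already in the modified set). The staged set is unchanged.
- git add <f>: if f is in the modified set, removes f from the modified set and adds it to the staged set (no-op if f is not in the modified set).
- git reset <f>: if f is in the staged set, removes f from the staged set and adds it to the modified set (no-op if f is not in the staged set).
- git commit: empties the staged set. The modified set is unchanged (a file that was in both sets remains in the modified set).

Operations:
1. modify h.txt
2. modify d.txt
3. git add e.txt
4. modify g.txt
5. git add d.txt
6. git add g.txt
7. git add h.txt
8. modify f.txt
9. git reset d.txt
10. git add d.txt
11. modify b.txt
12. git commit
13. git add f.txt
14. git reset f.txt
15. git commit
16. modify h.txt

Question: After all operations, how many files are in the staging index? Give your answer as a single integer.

Answer: 0

Derivation:
After op 1 (modify h.txt): modified={h.txt} staged={none}
After op 2 (modify d.txt): modified={d.txt, h.txt} staged={none}
After op 3 (git add e.txt): modified={d.txt, h.txt} staged={none}
After op 4 (modify g.txt): modified={d.txt, g.txt, h.txt} staged={none}
After op 5 (git add d.txt): modified={g.txt, h.txt} staged={d.txt}
After op 6 (git add g.txt): modified={h.txt} staged={d.txt, g.txt}
After op 7 (git add h.txt): modified={none} staged={d.txt, g.txt, h.txt}
After op 8 (modify f.txt): modified={f.txt} staged={d.txt, g.txt, h.txt}
After op 9 (git reset d.txt): modified={d.txt, f.txt} staged={g.txt, h.txt}
After op 10 (git add d.txt): modified={f.txt} staged={d.txt, g.txt, h.txt}
After op 11 (modify b.txt): modified={b.txt, f.txt} staged={d.txt, g.txt, h.txt}
After op 12 (git commit): modified={b.txt, f.txt} staged={none}
After op 13 (git add f.txt): modified={b.txt} staged={f.txt}
After op 14 (git reset f.txt): modified={b.txt, f.txt} staged={none}
After op 15 (git commit): modified={b.txt, f.txt} staged={none}
After op 16 (modify h.txt): modified={b.txt, f.txt, h.txt} staged={none}
Final staged set: {none} -> count=0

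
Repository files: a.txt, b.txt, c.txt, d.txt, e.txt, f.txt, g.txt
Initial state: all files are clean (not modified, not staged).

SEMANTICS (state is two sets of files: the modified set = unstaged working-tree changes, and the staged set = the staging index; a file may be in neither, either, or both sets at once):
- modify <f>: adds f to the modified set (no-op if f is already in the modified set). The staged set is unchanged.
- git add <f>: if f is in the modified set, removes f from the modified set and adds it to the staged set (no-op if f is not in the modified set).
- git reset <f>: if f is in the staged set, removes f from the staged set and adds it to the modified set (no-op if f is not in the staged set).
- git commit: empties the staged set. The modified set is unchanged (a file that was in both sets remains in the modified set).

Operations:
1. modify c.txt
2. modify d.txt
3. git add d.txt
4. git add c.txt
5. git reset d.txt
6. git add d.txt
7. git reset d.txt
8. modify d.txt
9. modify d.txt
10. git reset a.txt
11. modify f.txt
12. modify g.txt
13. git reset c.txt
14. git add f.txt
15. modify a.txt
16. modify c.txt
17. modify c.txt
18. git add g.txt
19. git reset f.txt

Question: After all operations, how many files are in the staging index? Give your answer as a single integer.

After op 1 (modify c.txt): modified={c.txt} staged={none}
After op 2 (modify d.txt): modified={c.txt, d.txt} staged={none}
After op 3 (git add d.txt): modified={c.txt} staged={d.txt}
After op 4 (git add c.txt): modified={none} staged={c.txt, d.txt}
After op 5 (git reset d.txt): modified={d.txt} staged={c.txt}
After op 6 (git add d.txt): modified={none} staged={c.txt, d.txt}
After op 7 (git reset d.txt): modified={d.txt} staged={c.txt}
After op 8 (modify d.txt): modified={d.txt} staged={c.txt}
After op 9 (modify d.txt): modified={d.txt} staged={c.txt}
After op 10 (git reset a.txt): modified={d.txt} staged={c.txt}
After op 11 (modify f.txt): modified={d.txt, f.txt} staged={c.txt}
After op 12 (modify g.txt): modified={d.txt, f.txt, g.txt} staged={c.txt}
After op 13 (git reset c.txt): modified={c.txt, d.txt, f.txt, g.txt} staged={none}
After op 14 (git add f.txt): modified={c.txt, d.txt, g.txt} staged={f.txt}
After op 15 (modify a.txt): modified={a.txt, c.txt, d.txt, g.txt} staged={f.txt}
After op 16 (modify c.txt): modified={a.txt, c.txt, d.txt, g.txt} staged={f.txt}
After op 17 (modify c.txt): modified={a.txt, c.txt, d.txt, g.txt} staged={f.txt}
After op 18 (git add g.txt): modified={a.txt, c.txt, d.txt} staged={f.txt, g.txt}
After op 19 (git reset f.txt): modified={a.txt, c.txt, d.txt, f.txt} staged={g.txt}
Final staged set: {g.txt} -> count=1

Answer: 1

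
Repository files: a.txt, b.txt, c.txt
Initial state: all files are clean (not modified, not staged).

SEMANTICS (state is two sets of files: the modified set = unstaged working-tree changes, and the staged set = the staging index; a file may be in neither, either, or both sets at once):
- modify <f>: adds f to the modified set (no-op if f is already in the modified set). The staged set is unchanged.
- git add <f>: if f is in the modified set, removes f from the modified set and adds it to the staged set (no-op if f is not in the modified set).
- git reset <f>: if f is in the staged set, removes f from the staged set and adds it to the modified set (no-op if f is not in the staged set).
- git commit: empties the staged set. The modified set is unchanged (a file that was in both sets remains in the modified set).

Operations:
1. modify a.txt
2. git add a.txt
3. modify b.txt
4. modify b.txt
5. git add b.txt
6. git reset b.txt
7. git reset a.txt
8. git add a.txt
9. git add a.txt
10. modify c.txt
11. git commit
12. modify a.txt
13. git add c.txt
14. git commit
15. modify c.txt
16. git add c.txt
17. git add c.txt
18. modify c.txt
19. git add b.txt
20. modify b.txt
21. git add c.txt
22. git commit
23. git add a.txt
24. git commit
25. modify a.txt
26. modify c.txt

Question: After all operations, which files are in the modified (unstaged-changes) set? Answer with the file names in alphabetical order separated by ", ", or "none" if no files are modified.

Answer: a.txt, b.txt, c.txt

Derivation:
After op 1 (modify a.txt): modified={a.txt} staged={none}
After op 2 (git add a.txt): modified={none} staged={a.txt}
After op 3 (modify b.txt): modified={b.txt} staged={a.txt}
After op 4 (modify b.txt): modified={b.txt} staged={a.txt}
After op 5 (git add b.txt): modified={none} staged={a.txt, b.txt}
After op 6 (git reset b.txt): modified={b.txt} staged={a.txt}
After op 7 (git reset a.txt): modified={a.txt, b.txt} staged={none}
After op 8 (git add a.txt): modified={b.txt} staged={a.txt}
After op 9 (git add a.txt): modified={b.txt} staged={a.txt}
After op 10 (modify c.txt): modified={b.txt, c.txt} staged={a.txt}
After op 11 (git commit): modified={b.txt, c.txt} staged={none}
After op 12 (modify a.txt): modified={a.txt, b.txt, c.txt} staged={none}
After op 13 (git add c.txt): modified={a.txt, b.txt} staged={c.txt}
After op 14 (git commit): modified={a.txt, b.txt} staged={none}
After op 15 (modify c.txt): modified={a.txt, b.txt, c.txt} staged={none}
After op 16 (git add c.txt): modified={a.txt, b.txt} staged={c.txt}
After op 17 (git add c.txt): modified={a.txt, b.txt} staged={c.txt}
After op 18 (modify c.txt): modified={a.txt, b.txt, c.txt} staged={c.txt}
After op 19 (git add b.txt): modified={a.txt, c.txt} staged={b.txt, c.txt}
After op 20 (modify b.txt): modified={a.txt, b.txt, c.txt} staged={b.txt, c.txt}
After op 21 (git add c.txt): modified={a.txt, b.txt} staged={b.txt, c.txt}
After op 22 (git commit): modified={a.txt, b.txt} staged={none}
After op 23 (git add a.txt): modified={b.txt} staged={a.txt}
After op 24 (git commit): modified={b.txt} staged={none}
After op 25 (modify a.txt): modified={a.txt, b.txt} staged={none}
After op 26 (modify c.txt): modified={a.txt, b.txt, c.txt} staged={none}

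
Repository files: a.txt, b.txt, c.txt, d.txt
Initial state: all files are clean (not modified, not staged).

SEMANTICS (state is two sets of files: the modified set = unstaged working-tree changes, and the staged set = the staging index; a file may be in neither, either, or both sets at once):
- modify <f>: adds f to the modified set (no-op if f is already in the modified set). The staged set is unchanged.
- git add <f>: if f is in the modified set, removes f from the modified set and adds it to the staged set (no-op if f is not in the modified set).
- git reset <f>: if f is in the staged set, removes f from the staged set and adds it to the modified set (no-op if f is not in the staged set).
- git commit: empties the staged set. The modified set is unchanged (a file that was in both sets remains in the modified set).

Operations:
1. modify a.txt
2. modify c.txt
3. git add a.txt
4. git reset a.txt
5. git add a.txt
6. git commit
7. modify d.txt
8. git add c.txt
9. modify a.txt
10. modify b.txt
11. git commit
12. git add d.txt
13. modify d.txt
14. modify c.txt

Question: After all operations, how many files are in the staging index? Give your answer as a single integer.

Answer: 1

Derivation:
After op 1 (modify a.txt): modified={a.txt} staged={none}
After op 2 (modify c.txt): modified={a.txt, c.txt} staged={none}
After op 3 (git add a.txt): modified={c.txt} staged={a.txt}
After op 4 (git reset a.txt): modified={a.txt, c.txt} staged={none}
After op 5 (git add a.txt): modified={c.txt} staged={a.txt}
After op 6 (git commit): modified={c.txt} staged={none}
After op 7 (modify d.txt): modified={c.txt, d.txt} staged={none}
After op 8 (git add c.txt): modified={d.txt} staged={c.txt}
After op 9 (modify a.txt): modified={a.txt, d.txt} staged={c.txt}
After op 10 (modify b.txt): modified={a.txt, b.txt, d.txt} staged={c.txt}
After op 11 (git commit): modified={a.txt, b.txt, d.txt} staged={none}
After op 12 (git add d.txt): modified={a.txt, b.txt} staged={d.txt}
After op 13 (modify d.txt): modified={a.txt, b.txt, d.txt} staged={d.txt}
After op 14 (modify c.txt): modified={a.txt, b.txt, c.txt, d.txt} staged={d.txt}
Final staged set: {d.txt} -> count=1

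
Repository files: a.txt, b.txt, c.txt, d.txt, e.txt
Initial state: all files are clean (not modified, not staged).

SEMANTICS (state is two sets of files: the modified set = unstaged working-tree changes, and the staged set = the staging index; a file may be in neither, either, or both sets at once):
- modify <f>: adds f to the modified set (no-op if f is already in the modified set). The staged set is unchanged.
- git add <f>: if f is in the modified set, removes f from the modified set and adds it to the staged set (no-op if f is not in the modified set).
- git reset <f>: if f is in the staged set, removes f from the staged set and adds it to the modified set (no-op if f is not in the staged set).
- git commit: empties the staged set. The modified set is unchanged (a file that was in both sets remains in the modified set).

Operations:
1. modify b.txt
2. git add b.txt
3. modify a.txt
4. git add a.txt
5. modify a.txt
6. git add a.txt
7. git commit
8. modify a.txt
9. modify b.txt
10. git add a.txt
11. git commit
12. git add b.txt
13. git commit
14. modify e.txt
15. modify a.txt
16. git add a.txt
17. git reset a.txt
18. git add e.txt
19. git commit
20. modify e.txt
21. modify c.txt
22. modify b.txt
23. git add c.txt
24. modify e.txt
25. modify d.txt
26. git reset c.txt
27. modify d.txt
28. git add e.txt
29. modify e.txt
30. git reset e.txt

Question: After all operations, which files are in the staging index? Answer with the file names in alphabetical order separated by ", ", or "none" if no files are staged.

Answer: none

Derivation:
After op 1 (modify b.txt): modified={b.txt} staged={none}
After op 2 (git add b.txt): modified={none} staged={b.txt}
After op 3 (modify a.txt): modified={a.txt} staged={b.txt}
After op 4 (git add a.txt): modified={none} staged={a.txt, b.txt}
After op 5 (modify a.txt): modified={a.txt} staged={a.txt, b.txt}
After op 6 (git add a.txt): modified={none} staged={a.txt, b.txt}
After op 7 (git commit): modified={none} staged={none}
After op 8 (modify a.txt): modified={a.txt} staged={none}
After op 9 (modify b.txt): modified={a.txt, b.txt} staged={none}
After op 10 (git add a.txt): modified={b.txt} staged={a.txt}
After op 11 (git commit): modified={b.txt} staged={none}
After op 12 (git add b.txt): modified={none} staged={b.txt}
After op 13 (git commit): modified={none} staged={none}
After op 14 (modify e.txt): modified={e.txt} staged={none}
After op 15 (modify a.txt): modified={a.txt, e.txt} staged={none}
After op 16 (git add a.txt): modified={e.txt} staged={a.txt}
After op 17 (git reset a.txt): modified={a.txt, e.txt} staged={none}
After op 18 (git add e.txt): modified={a.txt} staged={e.txt}
After op 19 (git commit): modified={a.txt} staged={none}
After op 20 (modify e.txt): modified={a.txt, e.txt} staged={none}
After op 21 (modify c.txt): modified={a.txt, c.txt, e.txt} staged={none}
After op 22 (modify b.txt): modified={a.txt, b.txt, c.txt, e.txt} staged={none}
After op 23 (git add c.txt): modified={a.txt, b.txt, e.txt} staged={c.txt}
After op 24 (modify e.txt): modified={a.txt, b.txt, e.txt} staged={c.txt}
After op 25 (modify d.txt): modified={a.txt, b.txt, d.txt, e.txt} staged={c.txt}
After op 26 (git reset c.txt): modified={a.txt, b.txt, c.txt, d.txt, e.txt} staged={none}
After op 27 (modify d.txt): modified={a.txt, b.txt, c.txt, d.txt, e.txt} staged={none}
After op 28 (git add e.txt): modified={a.txt, b.txt, c.txt, d.txt} staged={e.txt}
After op 29 (modify e.txt): modified={a.txt, b.txt, c.txt, d.txt, e.txt} staged={e.txt}
After op 30 (git reset e.txt): modified={a.txt, b.txt, c.txt, d.txt, e.txt} staged={none}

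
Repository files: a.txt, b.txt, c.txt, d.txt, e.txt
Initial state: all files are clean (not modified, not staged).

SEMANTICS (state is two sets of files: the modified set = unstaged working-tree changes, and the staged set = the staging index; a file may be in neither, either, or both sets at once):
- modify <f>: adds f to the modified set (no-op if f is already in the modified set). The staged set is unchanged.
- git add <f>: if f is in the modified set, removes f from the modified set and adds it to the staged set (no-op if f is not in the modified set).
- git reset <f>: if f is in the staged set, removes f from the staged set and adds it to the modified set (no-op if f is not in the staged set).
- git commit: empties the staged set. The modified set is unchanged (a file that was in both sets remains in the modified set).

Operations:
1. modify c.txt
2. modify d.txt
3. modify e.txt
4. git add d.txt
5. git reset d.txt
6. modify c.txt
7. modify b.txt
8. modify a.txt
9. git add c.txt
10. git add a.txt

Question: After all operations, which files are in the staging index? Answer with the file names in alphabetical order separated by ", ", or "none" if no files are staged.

After op 1 (modify c.txt): modified={c.txt} staged={none}
After op 2 (modify d.txt): modified={c.txt, d.txt} staged={none}
After op 3 (modify e.txt): modified={c.txt, d.txt, e.txt} staged={none}
After op 4 (git add d.txt): modified={c.txt, e.txt} staged={d.txt}
After op 5 (git reset d.txt): modified={c.txt, d.txt, e.txt} staged={none}
After op 6 (modify c.txt): modified={c.txt, d.txt, e.txt} staged={none}
After op 7 (modify b.txt): modified={b.txt, c.txt, d.txt, e.txt} staged={none}
After op 8 (modify a.txt): modified={a.txt, b.txt, c.txt, d.txt, e.txt} staged={none}
After op 9 (git add c.txt): modified={a.txt, b.txt, d.txt, e.txt} staged={c.txt}
After op 10 (git add a.txt): modified={b.txt, d.txt, e.txt} staged={a.txt, c.txt}

Answer: a.txt, c.txt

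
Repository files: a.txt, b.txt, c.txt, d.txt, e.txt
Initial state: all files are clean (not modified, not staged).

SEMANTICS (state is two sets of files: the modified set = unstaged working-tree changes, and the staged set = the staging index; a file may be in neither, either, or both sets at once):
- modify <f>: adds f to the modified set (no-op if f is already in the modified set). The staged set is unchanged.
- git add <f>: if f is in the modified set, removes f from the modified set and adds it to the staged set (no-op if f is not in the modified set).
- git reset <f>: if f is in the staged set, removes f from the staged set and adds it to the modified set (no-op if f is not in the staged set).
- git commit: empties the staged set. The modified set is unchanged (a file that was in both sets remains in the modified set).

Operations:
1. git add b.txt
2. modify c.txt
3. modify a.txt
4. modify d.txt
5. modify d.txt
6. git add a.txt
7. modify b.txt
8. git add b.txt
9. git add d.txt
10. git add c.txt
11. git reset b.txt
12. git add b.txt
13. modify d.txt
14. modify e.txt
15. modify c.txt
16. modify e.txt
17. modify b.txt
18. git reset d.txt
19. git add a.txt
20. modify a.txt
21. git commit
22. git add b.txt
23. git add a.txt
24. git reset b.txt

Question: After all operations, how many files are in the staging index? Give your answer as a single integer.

Answer: 1

Derivation:
After op 1 (git add b.txt): modified={none} staged={none}
After op 2 (modify c.txt): modified={c.txt} staged={none}
After op 3 (modify a.txt): modified={a.txt, c.txt} staged={none}
After op 4 (modify d.txt): modified={a.txt, c.txt, d.txt} staged={none}
After op 5 (modify d.txt): modified={a.txt, c.txt, d.txt} staged={none}
After op 6 (git add a.txt): modified={c.txt, d.txt} staged={a.txt}
After op 7 (modify b.txt): modified={b.txt, c.txt, d.txt} staged={a.txt}
After op 8 (git add b.txt): modified={c.txt, d.txt} staged={a.txt, b.txt}
After op 9 (git add d.txt): modified={c.txt} staged={a.txt, b.txt, d.txt}
After op 10 (git add c.txt): modified={none} staged={a.txt, b.txt, c.txt, d.txt}
After op 11 (git reset b.txt): modified={b.txt} staged={a.txt, c.txt, d.txt}
After op 12 (git add b.txt): modified={none} staged={a.txt, b.txt, c.txt, d.txt}
After op 13 (modify d.txt): modified={d.txt} staged={a.txt, b.txt, c.txt, d.txt}
After op 14 (modify e.txt): modified={d.txt, e.txt} staged={a.txt, b.txt, c.txt, d.txt}
After op 15 (modify c.txt): modified={c.txt, d.txt, e.txt} staged={a.txt, b.txt, c.txt, d.txt}
After op 16 (modify e.txt): modified={c.txt, d.txt, e.txt} staged={a.txt, b.txt, c.txt, d.txt}
After op 17 (modify b.txt): modified={b.txt, c.txt, d.txt, e.txt} staged={a.txt, b.txt, c.txt, d.txt}
After op 18 (git reset d.txt): modified={b.txt, c.txt, d.txt, e.txt} staged={a.txt, b.txt, c.txt}
After op 19 (git add a.txt): modified={b.txt, c.txt, d.txt, e.txt} staged={a.txt, b.txt, c.txt}
After op 20 (modify a.txt): modified={a.txt, b.txt, c.txt, d.txt, e.txt} staged={a.txt, b.txt, c.txt}
After op 21 (git commit): modified={a.txt, b.txt, c.txt, d.txt, e.txt} staged={none}
After op 22 (git add b.txt): modified={a.txt, c.txt, d.txt, e.txt} staged={b.txt}
After op 23 (git add a.txt): modified={c.txt, d.txt, e.txt} staged={a.txt, b.txt}
After op 24 (git reset b.txt): modified={b.txt, c.txt, d.txt, e.txt} staged={a.txt}
Final staged set: {a.txt} -> count=1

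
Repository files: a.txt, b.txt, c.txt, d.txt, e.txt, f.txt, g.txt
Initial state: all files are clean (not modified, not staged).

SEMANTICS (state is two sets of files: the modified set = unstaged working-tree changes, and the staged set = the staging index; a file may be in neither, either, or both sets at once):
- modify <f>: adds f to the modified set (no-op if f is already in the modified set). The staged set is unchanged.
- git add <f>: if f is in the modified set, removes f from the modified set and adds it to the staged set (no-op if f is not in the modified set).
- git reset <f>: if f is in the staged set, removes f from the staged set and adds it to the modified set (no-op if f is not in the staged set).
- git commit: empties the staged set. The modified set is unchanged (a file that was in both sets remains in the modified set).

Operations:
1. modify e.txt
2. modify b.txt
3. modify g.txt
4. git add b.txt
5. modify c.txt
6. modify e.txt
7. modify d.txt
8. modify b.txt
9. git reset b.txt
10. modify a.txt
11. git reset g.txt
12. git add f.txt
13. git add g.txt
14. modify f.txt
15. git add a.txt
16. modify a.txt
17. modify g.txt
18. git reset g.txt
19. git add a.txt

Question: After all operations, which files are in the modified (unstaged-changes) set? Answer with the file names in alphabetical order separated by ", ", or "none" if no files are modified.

After op 1 (modify e.txt): modified={e.txt} staged={none}
After op 2 (modify b.txt): modified={b.txt, e.txt} staged={none}
After op 3 (modify g.txt): modified={b.txt, e.txt, g.txt} staged={none}
After op 4 (git add b.txt): modified={e.txt, g.txt} staged={b.txt}
After op 5 (modify c.txt): modified={c.txt, e.txt, g.txt} staged={b.txt}
After op 6 (modify e.txt): modified={c.txt, e.txt, g.txt} staged={b.txt}
After op 7 (modify d.txt): modified={c.txt, d.txt, e.txt, g.txt} staged={b.txt}
After op 8 (modify b.txt): modified={b.txt, c.txt, d.txt, e.txt, g.txt} staged={b.txt}
After op 9 (git reset b.txt): modified={b.txt, c.txt, d.txt, e.txt, g.txt} staged={none}
After op 10 (modify a.txt): modified={a.txt, b.txt, c.txt, d.txt, e.txt, g.txt} staged={none}
After op 11 (git reset g.txt): modified={a.txt, b.txt, c.txt, d.txt, e.txt, g.txt} staged={none}
After op 12 (git add f.txt): modified={a.txt, b.txt, c.txt, d.txt, e.txt, g.txt} staged={none}
After op 13 (git add g.txt): modified={a.txt, b.txt, c.txt, d.txt, e.txt} staged={g.txt}
After op 14 (modify f.txt): modified={a.txt, b.txt, c.txt, d.txt, e.txt, f.txt} staged={g.txt}
After op 15 (git add a.txt): modified={b.txt, c.txt, d.txt, e.txt, f.txt} staged={a.txt, g.txt}
After op 16 (modify a.txt): modified={a.txt, b.txt, c.txt, d.txt, e.txt, f.txt} staged={a.txt, g.txt}
After op 17 (modify g.txt): modified={a.txt, b.txt, c.txt, d.txt, e.txt, f.txt, g.txt} staged={a.txt, g.txt}
After op 18 (git reset g.txt): modified={a.txt, b.txt, c.txt, d.txt, e.txt, f.txt, g.txt} staged={a.txt}
After op 19 (git add a.txt): modified={b.txt, c.txt, d.txt, e.txt, f.txt, g.txt} staged={a.txt}

Answer: b.txt, c.txt, d.txt, e.txt, f.txt, g.txt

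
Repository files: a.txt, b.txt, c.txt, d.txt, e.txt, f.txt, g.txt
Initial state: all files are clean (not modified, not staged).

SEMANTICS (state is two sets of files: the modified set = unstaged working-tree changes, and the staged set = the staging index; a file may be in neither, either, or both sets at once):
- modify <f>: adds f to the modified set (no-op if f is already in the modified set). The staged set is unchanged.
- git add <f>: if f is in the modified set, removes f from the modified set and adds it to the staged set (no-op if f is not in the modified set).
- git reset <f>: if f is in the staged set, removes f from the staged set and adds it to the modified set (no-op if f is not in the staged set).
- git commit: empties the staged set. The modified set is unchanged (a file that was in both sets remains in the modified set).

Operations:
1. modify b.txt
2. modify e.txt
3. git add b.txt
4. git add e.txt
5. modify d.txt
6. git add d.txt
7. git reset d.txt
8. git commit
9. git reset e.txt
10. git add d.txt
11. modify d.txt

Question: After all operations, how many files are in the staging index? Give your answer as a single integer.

After op 1 (modify b.txt): modified={b.txt} staged={none}
After op 2 (modify e.txt): modified={b.txt, e.txt} staged={none}
After op 3 (git add b.txt): modified={e.txt} staged={b.txt}
After op 4 (git add e.txt): modified={none} staged={b.txt, e.txt}
After op 5 (modify d.txt): modified={d.txt} staged={b.txt, e.txt}
After op 6 (git add d.txt): modified={none} staged={b.txt, d.txt, e.txt}
After op 7 (git reset d.txt): modified={d.txt} staged={b.txt, e.txt}
After op 8 (git commit): modified={d.txt} staged={none}
After op 9 (git reset e.txt): modified={d.txt} staged={none}
After op 10 (git add d.txt): modified={none} staged={d.txt}
After op 11 (modify d.txt): modified={d.txt} staged={d.txt}
Final staged set: {d.txt} -> count=1

Answer: 1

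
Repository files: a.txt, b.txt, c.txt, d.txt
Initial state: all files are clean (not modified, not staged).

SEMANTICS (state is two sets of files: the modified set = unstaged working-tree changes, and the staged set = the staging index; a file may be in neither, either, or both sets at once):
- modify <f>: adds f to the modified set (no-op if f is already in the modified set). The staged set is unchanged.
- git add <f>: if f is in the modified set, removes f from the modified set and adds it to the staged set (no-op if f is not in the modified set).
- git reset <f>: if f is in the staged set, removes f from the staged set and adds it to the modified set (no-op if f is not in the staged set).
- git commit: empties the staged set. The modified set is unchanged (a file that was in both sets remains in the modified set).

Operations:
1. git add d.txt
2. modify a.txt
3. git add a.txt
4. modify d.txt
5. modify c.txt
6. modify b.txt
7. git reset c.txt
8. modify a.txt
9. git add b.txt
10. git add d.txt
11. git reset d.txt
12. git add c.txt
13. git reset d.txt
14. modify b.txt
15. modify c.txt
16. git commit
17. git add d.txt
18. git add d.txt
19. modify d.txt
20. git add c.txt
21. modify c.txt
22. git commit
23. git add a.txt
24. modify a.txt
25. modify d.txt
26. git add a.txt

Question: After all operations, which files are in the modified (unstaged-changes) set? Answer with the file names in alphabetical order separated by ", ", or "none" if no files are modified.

Answer: b.txt, c.txt, d.txt

Derivation:
After op 1 (git add d.txt): modified={none} staged={none}
After op 2 (modify a.txt): modified={a.txt} staged={none}
After op 3 (git add a.txt): modified={none} staged={a.txt}
After op 4 (modify d.txt): modified={d.txt} staged={a.txt}
After op 5 (modify c.txt): modified={c.txt, d.txt} staged={a.txt}
After op 6 (modify b.txt): modified={b.txt, c.txt, d.txt} staged={a.txt}
After op 7 (git reset c.txt): modified={b.txt, c.txt, d.txt} staged={a.txt}
After op 8 (modify a.txt): modified={a.txt, b.txt, c.txt, d.txt} staged={a.txt}
After op 9 (git add b.txt): modified={a.txt, c.txt, d.txt} staged={a.txt, b.txt}
After op 10 (git add d.txt): modified={a.txt, c.txt} staged={a.txt, b.txt, d.txt}
After op 11 (git reset d.txt): modified={a.txt, c.txt, d.txt} staged={a.txt, b.txt}
After op 12 (git add c.txt): modified={a.txt, d.txt} staged={a.txt, b.txt, c.txt}
After op 13 (git reset d.txt): modified={a.txt, d.txt} staged={a.txt, b.txt, c.txt}
After op 14 (modify b.txt): modified={a.txt, b.txt, d.txt} staged={a.txt, b.txt, c.txt}
After op 15 (modify c.txt): modified={a.txt, b.txt, c.txt, d.txt} staged={a.txt, b.txt, c.txt}
After op 16 (git commit): modified={a.txt, b.txt, c.txt, d.txt} staged={none}
After op 17 (git add d.txt): modified={a.txt, b.txt, c.txt} staged={d.txt}
After op 18 (git add d.txt): modified={a.txt, b.txt, c.txt} staged={d.txt}
After op 19 (modify d.txt): modified={a.txt, b.txt, c.txt, d.txt} staged={d.txt}
After op 20 (git add c.txt): modified={a.txt, b.txt, d.txt} staged={c.txt, d.txt}
After op 21 (modify c.txt): modified={a.txt, b.txt, c.txt, d.txt} staged={c.txt, d.txt}
After op 22 (git commit): modified={a.txt, b.txt, c.txt, d.txt} staged={none}
After op 23 (git add a.txt): modified={b.txt, c.txt, d.txt} staged={a.txt}
After op 24 (modify a.txt): modified={a.txt, b.txt, c.txt, d.txt} staged={a.txt}
After op 25 (modify d.txt): modified={a.txt, b.txt, c.txt, d.txt} staged={a.txt}
After op 26 (git add a.txt): modified={b.txt, c.txt, d.txt} staged={a.txt}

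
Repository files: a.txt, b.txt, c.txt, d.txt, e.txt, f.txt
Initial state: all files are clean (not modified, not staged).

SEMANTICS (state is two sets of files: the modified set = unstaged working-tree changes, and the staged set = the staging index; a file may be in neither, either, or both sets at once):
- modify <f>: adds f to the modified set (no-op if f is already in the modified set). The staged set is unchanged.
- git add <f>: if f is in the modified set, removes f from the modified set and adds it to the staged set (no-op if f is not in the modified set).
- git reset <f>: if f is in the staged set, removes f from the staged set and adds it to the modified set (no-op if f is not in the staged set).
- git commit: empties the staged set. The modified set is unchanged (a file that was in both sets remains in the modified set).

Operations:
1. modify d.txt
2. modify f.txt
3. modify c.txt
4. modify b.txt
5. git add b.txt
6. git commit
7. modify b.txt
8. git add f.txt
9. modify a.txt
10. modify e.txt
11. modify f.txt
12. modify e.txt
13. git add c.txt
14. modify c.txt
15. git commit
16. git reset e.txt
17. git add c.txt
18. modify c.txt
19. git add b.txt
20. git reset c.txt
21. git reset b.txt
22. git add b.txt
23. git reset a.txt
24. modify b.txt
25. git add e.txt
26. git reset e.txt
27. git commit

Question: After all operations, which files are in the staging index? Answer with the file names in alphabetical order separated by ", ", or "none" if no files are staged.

Answer: none

Derivation:
After op 1 (modify d.txt): modified={d.txt} staged={none}
After op 2 (modify f.txt): modified={d.txt, f.txt} staged={none}
After op 3 (modify c.txt): modified={c.txt, d.txt, f.txt} staged={none}
After op 4 (modify b.txt): modified={b.txt, c.txt, d.txt, f.txt} staged={none}
After op 5 (git add b.txt): modified={c.txt, d.txt, f.txt} staged={b.txt}
After op 6 (git commit): modified={c.txt, d.txt, f.txt} staged={none}
After op 7 (modify b.txt): modified={b.txt, c.txt, d.txt, f.txt} staged={none}
After op 8 (git add f.txt): modified={b.txt, c.txt, d.txt} staged={f.txt}
After op 9 (modify a.txt): modified={a.txt, b.txt, c.txt, d.txt} staged={f.txt}
After op 10 (modify e.txt): modified={a.txt, b.txt, c.txt, d.txt, e.txt} staged={f.txt}
After op 11 (modify f.txt): modified={a.txt, b.txt, c.txt, d.txt, e.txt, f.txt} staged={f.txt}
After op 12 (modify e.txt): modified={a.txt, b.txt, c.txt, d.txt, e.txt, f.txt} staged={f.txt}
After op 13 (git add c.txt): modified={a.txt, b.txt, d.txt, e.txt, f.txt} staged={c.txt, f.txt}
After op 14 (modify c.txt): modified={a.txt, b.txt, c.txt, d.txt, e.txt, f.txt} staged={c.txt, f.txt}
After op 15 (git commit): modified={a.txt, b.txt, c.txt, d.txt, e.txt, f.txt} staged={none}
After op 16 (git reset e.txt): modified={a.txt, b.txt, c.txt, d.txt, e.txt, f.txt} staged={none}
After op 17 (git add c.txt): modified={a.txt, b.txt, d.txt, e.txt, f.txt} staged={c.txt}
After op 18 (modify c.txt): modified={a.txt, b.txt, c.txt, d.txt, e.txt, f.txt} staged={c.txt}
After op 19 (git add b.txt): modified={a.txt, c.txt, d.txt, e.txt, f.txt} staged={b.txt, c.txt}
After op 20 (git reset c.txt): modified={a.txt, c.txt, d.txt, e.txt, f.txt} staged={b.txt}
After op 21 (git reset b.txt): modified={a.txt, b.txt, c.txt, d.txt, e.txt, f.txt} staged={none}
After op 22 (git add b.txt): modified={a.txt, c.txt, d.txt, e.txt, f.txt} staged={b.txt}
After op 23 (git reset a.txt): modified={a.txt, c.txt, d.txt, e.txt, f.txt} staged={b.txt}
After op 24 (modify b.txt): modified={a.txt, b.txt, c.txt, d.txt, e.txt, f.txt} staged={b.txt}
After op 25 (git add e.txt): modified={a.txt, b.txt, c.txt, d.txt, f.txt} staged={b.txt, e.txt}
After op 26 (git reset e.txt): modified={a.txt, b.txt, c.txt, d.txt, e.txt, f.txt} staged={b.txt}
After op 27 (git commit): modified={a.txt, b.txt, c.txt, d.txt, e.txt, f.txt} staged={none}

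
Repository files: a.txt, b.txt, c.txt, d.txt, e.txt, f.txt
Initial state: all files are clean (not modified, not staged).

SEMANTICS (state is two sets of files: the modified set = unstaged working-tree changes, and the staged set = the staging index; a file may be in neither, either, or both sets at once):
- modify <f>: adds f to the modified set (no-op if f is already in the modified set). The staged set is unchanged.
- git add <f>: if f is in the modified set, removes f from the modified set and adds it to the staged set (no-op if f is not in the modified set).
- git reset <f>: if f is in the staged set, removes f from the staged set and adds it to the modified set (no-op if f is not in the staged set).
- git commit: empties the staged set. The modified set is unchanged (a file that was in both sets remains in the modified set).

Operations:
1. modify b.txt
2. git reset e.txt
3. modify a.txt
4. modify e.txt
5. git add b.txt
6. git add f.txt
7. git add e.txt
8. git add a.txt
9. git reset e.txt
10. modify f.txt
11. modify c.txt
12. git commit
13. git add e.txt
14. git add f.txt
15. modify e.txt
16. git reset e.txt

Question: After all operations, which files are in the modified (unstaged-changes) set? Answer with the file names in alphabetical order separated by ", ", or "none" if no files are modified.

Answer: c.txt, e.txt

Derivation:
After op 1 (modify b.txt): modified={b.txt} staged={none}
After op 2 (git reset e.txt): modified={b.txt} staged={none}
After op 3 (modify a.txt): modified={a.txt, b.txt} staged={none}
After op 4 (modify e.txt): modified={a.txt, b.txt, e.txt} staged={none}
After op 5 (git add b.txt): modified={a.txt, e.txt} staged={b.txt}
After op 6 (git add f.txt): modified={a.txt, e.txt} staged={b.txt}
After op 7 (git add e.txt): modified={a.txt} staged={b.txt, e.txt}
After op 8 (git add a.txt): modified={none} staged={a.txt, b.txt, e.txt}
After op 9 (git reset e.txt): modified={e.txt} staged={a.txt, b.txt}
After op 10 (modify f.txt): modified={e.txt, f.txt} staged={a.txt, b.txt}
After op 11 (modify c.txt): modified={c.txt, e.txt, f.txt} staged={a.txt, b.txt}
After op 12 (git commit): modified={c.txt, e.txt, f.txt} staged={none}
After op 13 (git add e.txt): modified={c.txt, f.txt} staged={e.txt}
After op 14 (git add f.txt): modified={c.txt} staged={e.txt, f.txt}
After op 15 (modify e.txt): modified={c.txt, e.txt} staged={e.txt, f.txt}
After op 16 (git reset e.txt): modified={c.txt, e.txt} staged={f.txt}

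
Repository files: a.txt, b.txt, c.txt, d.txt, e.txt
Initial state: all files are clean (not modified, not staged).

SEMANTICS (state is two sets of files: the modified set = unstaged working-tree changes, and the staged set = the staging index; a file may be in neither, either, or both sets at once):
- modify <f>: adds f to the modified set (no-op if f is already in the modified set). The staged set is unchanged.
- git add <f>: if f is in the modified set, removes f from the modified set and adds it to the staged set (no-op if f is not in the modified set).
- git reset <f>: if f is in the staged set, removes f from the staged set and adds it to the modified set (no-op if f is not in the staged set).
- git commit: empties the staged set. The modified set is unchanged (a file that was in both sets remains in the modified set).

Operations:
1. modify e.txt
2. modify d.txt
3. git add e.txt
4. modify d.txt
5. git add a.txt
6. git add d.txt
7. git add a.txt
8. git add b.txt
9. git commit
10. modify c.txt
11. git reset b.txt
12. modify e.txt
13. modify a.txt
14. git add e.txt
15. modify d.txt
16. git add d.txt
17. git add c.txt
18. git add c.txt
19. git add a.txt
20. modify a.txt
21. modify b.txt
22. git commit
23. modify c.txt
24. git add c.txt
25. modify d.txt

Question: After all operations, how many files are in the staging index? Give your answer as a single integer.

Answer: 1

Derivation:
After op 1 (modify e.txt): modified={e.txt} staged={none}
After op 2 (modify d.txt): modified={d.txt, e.txt} staged={none}
After op 3 (git add e.txt): modified={d.txt} staged={e.txt}
After op 4 (modify d.txt): modified={d.txt} staged={e.txt}
After op 5 (git add a.txt): modified={d.txt} staged={e.txt}
After op 6 (git add d.txt): modified={none} staged={d.txt, e.txt}
After op 7 (git add a.txt): modified={none} staged={d.txt, e.txt}
After op 8 (git add b.txt): modified={none} staged={d.txt, e.txt}
After op 9 (git commit): modified={none} staged={none}
After op 10 (modify c.txt): modified={c.txt} staged={none}
After op 11 (git reset b.txt): modified={c.txt} staged={none}
After op 12 (modify e.txt): modified={c.txt, e.txt} staged={none}
After op 13 (modify a.txt): modified={a.txt, c.txt, e.txt} staged={none}
After op 14 (git add e.txt): modified={a.txt, c.txt} staged={e.txt}
After op 15 (modify d.txt): modified={a.txt, c.txt, d.txt} staged={e.txt}
After op 16 (git add d.txt): modified={a.txt, c.txt} staged={d.txt, e.txt}
After op 17 (git add c.txt): modified={a.txt} staged={c.txt, d.txt, e.txt}
After op 18 (git add c.txt): modified={a.txt} staged={c.txt, d.txt, e.txt}
After op 19 (git add a.txt): modified={none} staged={a.txt, c.txt, d.txt, e.txt}
After op 20 (modify a.txt): modified={a.txt} staged={a.txt, c.txt, d.txt, e.txt}
After op 21 (modify b.txt): modified={a.txt, b.txt} staged={a.txt, c.txt, d.txt, e.txt}
After op 22 (git commit): modified={a.txt, b.txt} staged={none}
After op 23 (modify c.txt): modified={a.txt, b.txt, c.txt} staged={none}
After op 24 (git add c.txt): modified={a.txt, b.txt} staged={c.txt}
After op 25 (modify d.txt): modified={a.txt, b.txt, d.txt} staged={c.txt}
Final staged set: {c.txt} -> count=1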